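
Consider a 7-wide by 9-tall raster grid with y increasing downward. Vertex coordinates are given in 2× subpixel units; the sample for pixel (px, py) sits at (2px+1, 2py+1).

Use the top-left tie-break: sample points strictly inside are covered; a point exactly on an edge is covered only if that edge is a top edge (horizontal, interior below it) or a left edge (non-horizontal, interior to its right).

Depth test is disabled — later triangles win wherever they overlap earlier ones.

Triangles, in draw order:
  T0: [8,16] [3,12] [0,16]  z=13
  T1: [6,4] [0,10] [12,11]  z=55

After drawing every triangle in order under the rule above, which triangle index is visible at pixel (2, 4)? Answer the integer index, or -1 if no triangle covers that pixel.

T0:
  2·area = 32  (B↔C swapped to make it positive)
  edge (8, 16)→(0, 16): d=(-8,0) right/bottom  bias=-1
  edge (0, 16)→(3, 12): d=(3,-4) top-left  bias=+0
  edge (3, 12)→(8, 16): d=(5,4) right/bottom  bias=-1
    (1,6)@(3, 13): e=[24,3,5] → X
    (2,6)@(5, 13): e=[24,11,-3] → .
    (0,7)@(1, 15): e=[8,1,23] → X
    (2,7)@(5, 15): e=[8,17,7] → X
    (3,7)@(7, 15): e=[8,25,-1] → .
    (0,8)@(1, 17): e=[-8,7,33] → .
    (1,8)@(3, 17): e=[-8,15,25] → .
    (2,8)@(5, 17): e=[-8,23,17] → .
  covered (4 px):
    . . . . . . .
    . . . . . . .
    . . . . . . .
    . . . . . . .
    . . . . . . .
    . . . . . . .
    . X . . . . .
    X X X . . . .
    . . . . . . .
T1:
  2·area = 78  (B↔C swapped to make it positive)
  edge (6, 4)→(12, 11): d=(6,7) right/bottom  bias=-1
  edge (12, 11)→(0, 10): d=(-12,-1) top-left  bias=+0
  edge (0, 10)→(6, 4): d=(6,-6) top-left  bias=+0
    (4,0)@(9, 1): e=[-39,117,0] → .  [on edge]
    (3,1)@(7, 3): e=[-13,91,0] → .  [on edge]
    (2,2)@(5, 5): e=[13,65,0] → X  [on edge]
    (3,2)@(7, 5): e=[-1,67,12] → .
    (1,3)@(3, 7): e=[39,39,0] → X  [on edge]
    (3,3)@(7, 7): e=[11,43,24] → X
    (4,3)@(9, 7): e=[-3,45,36] → .
    (0,4)@(1, 9): e=[65,13,0] → X  [on edge]
    (4,4)@(9, 9): e=[9,21,48] → X
    (5,4)@(11, 9): e=[-5,23,60] → .
    (0,5)@(1, 11): e=[77,-11,12] → .
    (1,5)@(3, 11): e=[63,-9,24] → .
  covered (9 px):
    . . . . . . .
    . . . . . . .
    . . X . . . .
    . X X X . . .
    X X X X X . .
    . . . . . . .
    . . . . . . .
    . . . . . . .
    . . . . . . .

Z-buffer (winner per pixel, '.' = empty):
  . . . . . . .
  . . . . . . .
  . . 1 . . . .
  . 1 1 1 . . .
  1 1 1 1 1 . .
  . . . . . . .
  . 0 . . . . .
  0 0 0 . . . .
  . . . . . . .

Result: 1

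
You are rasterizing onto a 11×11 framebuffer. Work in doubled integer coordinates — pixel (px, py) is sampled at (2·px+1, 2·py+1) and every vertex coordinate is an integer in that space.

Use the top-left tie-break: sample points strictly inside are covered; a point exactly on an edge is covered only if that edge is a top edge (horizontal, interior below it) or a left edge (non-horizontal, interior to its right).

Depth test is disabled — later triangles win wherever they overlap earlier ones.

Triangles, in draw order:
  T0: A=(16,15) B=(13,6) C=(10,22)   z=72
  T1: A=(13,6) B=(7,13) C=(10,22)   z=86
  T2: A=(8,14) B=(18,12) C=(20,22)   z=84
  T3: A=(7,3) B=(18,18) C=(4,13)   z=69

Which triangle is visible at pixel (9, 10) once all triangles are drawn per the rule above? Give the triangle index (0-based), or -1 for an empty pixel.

T0:
  2·area = 75  (B↔C swapped to make it positive)
  edge (16, 15)→(10, 22): d=(-6,7) right/bottom  bias=-1
  edge (10, 22)→(13, 6): d=(3,-16) top-left  bias=+0
  edge (13, 6)→(16, 15): d=(3,9) right/bottom  bias=-1
    (6,3)@(13, 7): e=[69,3,3] → #
    (7,3)@(15, 7): e=[55,35,-15] → ·
    (6,4)@(13, 9): e=[57,9,9] → #
    (7,4)@(15, 9): e=[43,41,-9] → ·
    (6,5)@(13, 11): e=[45,15,15] → #
    (7,5)@(15, 11): e=[31,47,-3] → ·
    (6,6)@(13, 13): e=[33,21,21] → #
    (7,6)@(15, 13): e=[19,53,3] → #
    (8,6)@(17, 13): e=[5,85,-15] → ·
    (6,7)@(13, 15): e=[21,27,27] → #
    (8,7)@(17, 15): e=[-7,91,-9] → ·
    (5,8)@(11, 17): e=[23,1,51] → #
  covered (10 px):
    · · · · · · · · · · ·
    · · · · · · · · · · ·
    · · · · · · · · · · ·
    · · · · · · # · · · ·
    · · · · · · # · · · ·
    · · · · · · # · · · ·
    · · · · · · # # · · ·
    · · · · · · # # · · ·
    · · · · · # # · · · ·
    · · · · · # · · · · ·
    · · · · · · · · · · ·
T1:
  2·area = 75  (B↔C swapped to make it positive)
  edge (13, 6)→(10, 22): d=(-3,16) right/bottom  bias=-1
  edge (10, 22)→(7, 13): d=(-3,-9) top-left  bias=+0
  edge (7, 13)→(13, 6): d=(6,-7) top-left  bias=+0
    (1,0)@(3, 1): e=[175,0,-100] → ·  [on edge]
    (2,3)@(5, 7): e=[125,0,-50] → ·  [on edge]
    (5,4)@(11, 9): e=[23,48,4] → #
    (6,4)@(13, 9): e=[-9,66,18] → ·
    (4,5)@(9, 11): e=[49,24,2] → #
    (6,5)@(13, 11): e=[-15,60,30] → ·
    (3,6)@(7, 13): e=[75,0,0] → #  [on edge]
    (6,6)@(13, 13): e=[-21,54,42] → ·
    (3,7)@(7, 15): e=[69,-6,12] → ·
    (4,7)@(9, 15): e=[37,12,26] → #
    (6,7)@(13, 15): e=[-27,48,54] → ·
    (4,8)@(9, 17): e=[31,6,38] → #
    (4,9)@(9, 19): e=[25,0,50] → #  [on edge]
  covered (10 px):
    · · · · · · · · · · ·
    · · · · · · · · · · ·
    · · · · · · · · · · ·
    · · · · · · · · · · ·
    · · · · · # · · · · ·
    · · · · # # · · · · ·
    · · · # # # · · · · ·
    · · · · # # · · · · ·
    · · · · # · · · · · ·
    · · · · # · · · · · ·
    · · · · · · · · · · ·
T2:
  2·area = 104
  edge (8, 14)→(18, 12): d=(10,-2) top-left  bias=+0
  edge (18, 12)→(20, 22): d=(2,10) right/bottom  bias=-1
  edge (20, 22)→(8, 14): d=(-12,-8) top-left  bias=+0
    (8,3)@(17, 7): e=[-52,0,156] → ·  [on edge]
    (6,6)@(13, 13): e=[0,52,52] → #  [on edge]
    (7,6)@(15, 13): e=[4,32,68] → #
    (8,6)@(17, 13): e=[8,12,84] → #
    (9,6)@(19, 13): e=[12,-8,100] → ·
    (1,7)@(3, 15): e=[0,156,-52] → ·  [on edge]
    (5,7)@(11, 15): e=[16,76,12] → #
    (9,7)@(19, 15): e=[32,-4,76] → ·
    (5,8)@(11, 17): e=[36,80,-12] → ·
    (6,8)@(13, 17): e=[40,60,4] → #
    (9,8)@(19, 17): e=[52,0,52] → ·  [on edge]
    (6,9)@(13, 19): e=[60,64,-20] → ·
  covered (13 px):
    · · · · · · · · · · ·
    · · · · · · · · · · ·
    · · · · · · · · · · ·
    · · · · · · · · · · ·
    · · · · · · · · · · ·
    · · · · · · · · · · ·
    · · · · · · # # # · ·
    · · · · · # # # # · ·
    · · · · · · # # # · ·
    · · · · · · · · # # ·
    · · · · · · · · · # ·
T3:
  2·area = 155
  edge (7, 3)→(18, 18): d=(11,15) right/bottom  bias=-1
  edge (18, 18)→(4, 13): d=(-14,-5) top-left  bias=+0
  edge (4, 13)→(7, 3): d=(3,-10) top-left  bias=+0
    (3,1)@(7, 3): e=[0,155,0] → ·  [on edge]
    (3,2)@(7, 5): e=[22,127,6] → #
    (4,2)@(9, 5): e=[-8,137,26] → ·
    (3,3)@(7, 7): e=[44,99,12] → #
    (4,3)@(9, 7): e=[14,109,32] → #
    (5,3)@(11, 7): e=[-16,119,52] → ·
    (3,4)@(7, 9): e=[66,71,18] → #
    (5,4)@(11, 9): e=[6,91,58] → #
    (6,4)@(13, 9): e=[-24,101,78] → ·
    (2,5)@(5, 11): e=[118,33,4] → #
    (6,5)@(13, 11): e=[-2,73,84] → ·
    (2,6)@(5, 13): e=[140,5,10] → #
  covered (19 px):
    · · · · · · · · · · ·
    · · · · · · · · · · ·
    · · · # · · · · · · ·
    · · · # # · · · · · ·
    · · · # # # · · · · ·
    · · # # # # · · · · ·
    · · # # # # # · · · ·
    · · · · · # # # · · ·
    · · · · · · · · # · ·
    · · · · · · · · · · ·
    · · · · · · · · · · ·

Z-buffer (winner per pixel, '.' = empty):
  . . . . . . . . . . .
  . . . . . . . . . . .
  . . . 3 . . . . . . .
  . . . 3 3 . 0 . . . .
  . . . 3 3 3 0 . . . .
  . . 3 3 3 3 0 . . . .
  . . 3 3 3 3 3 2 2 . .
  . . . . 1 3 3 3 2 . .
  . . . . 1 0 2 2 3 . .
  . . . . 1 0 . . 2 2 .
  . . . . . . . . . 2 .

Answer: 2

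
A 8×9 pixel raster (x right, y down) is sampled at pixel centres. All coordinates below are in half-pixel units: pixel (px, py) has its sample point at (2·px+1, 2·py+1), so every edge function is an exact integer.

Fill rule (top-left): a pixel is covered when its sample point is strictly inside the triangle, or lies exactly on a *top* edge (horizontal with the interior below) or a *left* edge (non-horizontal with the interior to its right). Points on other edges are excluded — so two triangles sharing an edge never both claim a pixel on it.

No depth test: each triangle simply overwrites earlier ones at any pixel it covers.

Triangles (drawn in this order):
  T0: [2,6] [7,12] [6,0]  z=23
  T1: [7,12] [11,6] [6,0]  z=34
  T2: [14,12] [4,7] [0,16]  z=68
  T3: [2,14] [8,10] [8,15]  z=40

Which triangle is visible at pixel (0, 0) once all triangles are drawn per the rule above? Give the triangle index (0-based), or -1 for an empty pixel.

T0:
  2·area = 54  (B↔C swapped to make it positive)
  edge (2, 6)→(6, 0): d=(4,-6) top-left  bias=+0
  edge (6, 0)→(7, 12): d=(1,12) right/bottom  bias=-1
  edge (7, 12)→(2, 6): d=(-5,-6) top-left  bias=+0
    (2,1)@(5, 3): e=[6,15,33] → █
    (3,1)@(7, 3): e=[18,-9,45] → ·
    (1,2)@(3, 5): e=[2,41,11] → █
    (3,2)@(7, 5): e=[26,-7,35] → ·
    (1,3)@(3, 7): e=[10,43,1] → █
    (3,3)@(7, 7): e=[34,-5,25] → ·
    (1,4)@(3, 9): e=[18,45,-9] → ·
    (2,4)@(5, 9): e=[30,21,3] → █
    (3,4)@(7, 9): e=[42,-3,15] → ·
    (2,5)@(5, 11): e=[38,23,-7] → ·
  covered (6 px):
    · · · · · · · ·
    · · █ · · · · ·
    · █ █ · · · · ·
    · █ █ · · · · ·
    · · █ · · · · ·
    · · · · · · · ·
    · · · · · · · ·
    · · · · · · · ·
    · · · · · · · ·
T1:
  2·area = 54  (B↔C swapped to make it positive)
  edge (7, 12)→(6, 0): d=(-1,-12) top-left  bias=+0
  edge (6, 0)→(11, 6): d=(5,6) right/bottom  bias=-1
  edge (11, 6)→(7, 12): d=(-4,6) right/bottom  bias=-1
    (3,1)@(7, 3): e=[9,9,36] → █
    (4,1)@(9, 3): e=[33,-3,24] → ·
    (6,1)@(13, 3): e=[81,-27,0] → ·  [on edge]
    (3,2)@(7, 5): e=[7,19,28] → █
    (4,2)@(9, 5): e=[31,7,16] → █
    (5,2)@(11, 5): e=[55,-5,4] → ·
    (3,3)@(7, 7): e=[5,29,20] → █
    (5,3)@(11, 7): e=[53,5,-4] → ·
    (3,4)@(7, 9): e=[3,39,12] → █
    (4,4)@(9, 9): e=[27,27,0] → ·  [on edge]
    (3,5)@(7, 11): e=[1,49,4] → █
    (4,5)@(9, 11): e=[25,37,-8] → ·
    (2,7)@(5, 15): e=[-27,81,0] → ·  [on edge]
  covered (7 px):
    · · · · · · · ·
    · · · █ · · · ·
    · · · █ █ · · ·
    · · · █ █ · · ·
    · · · █ · · · ·
    · · · █ · · · ·
    · · · · · · · ·
    · · · · · · · ·
    · · · · · · · ·
T2:
  2·area = 110  (B↔C swapped to make it positive)
  edge (14, 12)→(0, 16): d=(-14,4) right/bottom  bias=-1
  edge (0, 16)→(4, 7): d=(4,-9) top-left  bias=+0
  edge (4, 7)→(14, 12): d=(10,5) right/bottom  bias=-1
    (2,4)@(5, 9): e=[78,17,15] → █
    (3,4)@(7, 9): e=[70,35,5] → █
    (4,4)@(9, 9): e=[62,53,-5] → ·
    (1,5)@(3, 11): e=[58,7,45] → █
    (4,5)@(9, 11): e=[34,61,15] → █
    (5,5)@(11, 11): e=[26,79,5] → █
    (6,5)@(13, 11): e=[18,97,-5] → ·
    (1,6)@(3, 13): e=[30,15,65] → █
    (5,6)@(11, 13): e=[-2,87,25] → ·
    (0,7)@(1, 15): e=[10,5,95] → █
    (2,7)@(5, 15): e=[-6,41,75] → ·
    (3,7)@(7, 15): e=[-14,59,65] → ·
  covered (13 px):
    · · · · · · · ·
    · · · · · · · ·
    · · · · · · · ·
    · · · · · · · ·
    · · █ █ · · · ·
    · █ █ █ █ █ · ·
    · █ █ █ █ · · ·
    █ █ · · · · · ·
    · · · · · · · ·
T3:
  2·area = 30
  edge (2, 14)→(8, 10): d=(6,-4) top-left  bias=+0
  edge (8, 10)→(8, 15): d=(0,5) right/bottom  bias=-1
  edge (8, 15)→(2, 14): d=(-6,-1) top-left  bias=+0
    (3,5)@(7, 11): e=[2,5,23] → █
    (4,5)@(9, 11): e=[10,-5,25] → ·
    (2,6)@(5, 13): e=[6,15,9] → █
    (4,6)@(9, 13): e=[22,-5,13] → ·
    (2,7)@(5, 15): e=[18,15,-3] → ·
    (3,7)@(7, 15): e=[26,5,-1] → ·
  covered (3 px):
    · · · · · · · ·
    · · · · · · · ·
    · · · · · · · ·
    · · · · · · · ·
    · · · · · · · ·
    · · · █ · · · ·
    · · █ █ · · · ·
    · · · · · · · ·
    · · · · · · · ·

Z-buffer (winner per pixel, '.' = empty):
  . . . . . . . .
  . . 0 1 . . . .
  . 0 0 1 1 . . .
  . 0 0 1 1 . . .
  . . 2 2 . . . .
  . 2 2 3 2 2 . .
  . 2 3 3 2 . . .
  2 2 . . . . . .
  . . . . . . . .

Answer: -1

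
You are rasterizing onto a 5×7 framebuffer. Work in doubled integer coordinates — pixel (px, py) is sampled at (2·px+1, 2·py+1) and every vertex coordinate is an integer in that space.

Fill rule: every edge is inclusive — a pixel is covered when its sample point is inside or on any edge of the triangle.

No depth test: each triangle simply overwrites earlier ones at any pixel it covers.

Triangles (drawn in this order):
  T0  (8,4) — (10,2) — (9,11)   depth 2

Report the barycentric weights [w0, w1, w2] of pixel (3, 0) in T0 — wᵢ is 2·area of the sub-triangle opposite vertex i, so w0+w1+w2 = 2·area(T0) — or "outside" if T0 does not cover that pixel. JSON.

T0:
  2·area = 16
  edge (8, 4)→(10, 2): d=(2,-2) inclusive
  edge (10, 2)→(9, 11): d=(-1,9) inclusive
  edge (9, 11)→(8, 4): d=(-1,-7) inclusive
    (4,1)@(9, 3): e=[0,8,8] → X  [on edge]
    (3,2)@(7, 5): e=[0,24,-8] → .  [on edge]
    (4,2)@(9, 5): e=[4,6,6] → X
    (2,3)@(5, 7): e=[0,40,-24] → .  [on edge]
    (4,3)@(9, 7): e=[8,4,4] → X
    (1,4)@(3, 9): e=[0,56,-40] → .  [on edge]
    (4,4)@(9, 9): e=[12,2,2] → X
    (0,5)@(1, 11): e=[0,72,-56] → .  [on edge]
    (4,5)@(9, 11): e=[16,0,0] → X  [on edge]
    (4,6)@(9, 13): e=[20,-2,-2] → .
  covered (5 px):
    . . . . .
    . . . . X
    . . . . X
    . . . . X
    . . . . X
    . . . . X
    . . . . .

Result: "outside"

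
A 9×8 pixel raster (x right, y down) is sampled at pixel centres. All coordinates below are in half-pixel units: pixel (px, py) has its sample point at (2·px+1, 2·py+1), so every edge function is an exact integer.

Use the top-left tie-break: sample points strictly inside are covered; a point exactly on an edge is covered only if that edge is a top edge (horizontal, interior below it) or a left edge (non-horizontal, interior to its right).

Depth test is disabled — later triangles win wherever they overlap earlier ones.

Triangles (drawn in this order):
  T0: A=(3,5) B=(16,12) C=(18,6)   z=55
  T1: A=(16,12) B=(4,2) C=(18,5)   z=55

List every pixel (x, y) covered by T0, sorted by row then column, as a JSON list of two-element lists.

T0:
  2·area = 92  (B↔C swapped to make it positive)
  edge (3, 5)→(18, 6): d=(15,1) right/bottom  bias=-1
  edge (18, 6)→(16, 12): d=(-2,6) right/bottom  bias=-1
  edge (16, 12)→(3, 5): d=(-13,-7) top-left  bias=+0
    (1,2)@(3, 5): e=[0,92,0] → .  [on edge]
    (3,3)@(7, 7): e=[26,64,2] → X
    (4,3)@(9, 7): e=[24,52,16] → X
    (5,3)@(11, 7): e=[22,40,30] → X
    (6,3)@(13, 7): e=[20,28,44] → X
    (7,3)@(15, 7): e=[18,16,58] → X
    (8,3)@(17, 7): e=[16,4,72] → X
    (3,4)@(7, 9): e=[56,60,-24] → .
    (4,4)@(9, 9): e=[54,48,-10] → .
    (5,4)@(11, 9): e=[52,36,4] → X
    (8,4)@(17, 9): e=[46,0,46] → .  [on edge]
    (5,5)@(11, 11): e=[82,32,-22] → .
    (7,7)@(15, 15): e=[138,0,-46] → .  [on edge]
  covered (10 px):
    . . . . . . . . .
    . . . . . . . . .
    . . . . . . . . .
    . . . X X X X X X
    . . . . . X X X .
    . . . . . . . X .
    . . . . . . . . .
    . . . . . . . . .
T1:
  2·area = 104
  edge (16, 12)→(4, 2): d=(-12,-10) top-left  bias=+0
  edge (4, 2)→(18, 5): d=(14,3) right/bottom  bias=-1
  edge (18, 5)→(16, 12): d=(-2,7) right/bottom  bias=-1
    (3,1)@(7, 3): e=[18,5,81] → X
    (4,1)@(9, 3): e=[38,-1,67] → .
    (3,2)@(7, 5): e=[-6,33,77] → .
    (4,2)@(9, 5): e=[14,27,63] → X
    (5,2)@(11, 5): e=[34,21,49] → X
    (6,2)@(13, 5): e=[54,15,35] → X
    (7,2)@(15, 5): e=[74,9,21] → X
    (8,2)@(17, 5): e=[94,3,7] → X
    (4,3)@(9, 7): e=[-10,55,59] → .
    (5,3)@(11, 7): e=[10,49,45] → X
    (5,4)@(11, 9): e=[-14,77,41] → .
    (6,4)@(13, 9): e=[6,71,27] → X
  covered (13 px):
    . . . . . . . . .
    . . . X . . . . .
    . . . . X X X X X
    . . . . . X X X X
    . . . . . . X X .
    . . . . . . . X .
    . . . . . . . . .
    . . . . . . . . .

Result: [[3,3],[4,3],[5,3],[6,3],[7,3],[8,3],[5,4],[6,4],[7,4],[7,5]]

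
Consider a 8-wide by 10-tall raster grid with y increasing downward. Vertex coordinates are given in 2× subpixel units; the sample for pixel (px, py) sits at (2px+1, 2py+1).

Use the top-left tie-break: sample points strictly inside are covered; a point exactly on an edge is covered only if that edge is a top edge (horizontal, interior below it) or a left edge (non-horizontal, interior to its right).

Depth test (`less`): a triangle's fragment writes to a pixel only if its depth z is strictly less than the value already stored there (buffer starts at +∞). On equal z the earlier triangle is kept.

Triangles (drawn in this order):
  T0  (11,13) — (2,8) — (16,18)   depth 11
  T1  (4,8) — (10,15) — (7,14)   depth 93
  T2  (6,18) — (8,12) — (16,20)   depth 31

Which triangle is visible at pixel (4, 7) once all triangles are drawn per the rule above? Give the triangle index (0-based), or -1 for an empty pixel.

T0:
  2·area = 20  (B↔C swapped to make it positive)
  edge (11, 13)→(16, 18): d=(5,5) right/bottom  bias=-1
  edge (16, 18)→(2, 8): d=(-14,-10) top-left  bias=+0
  edge (2, 8)→(11, 13): d=(9,5) right/bottom  bias=-1
    (0,1)@(1, 3): e=[0,60,-40] → ·  [on edge]
    (1,2)@(3, 5): e=[0,52,-32] → ·  [on edge]
    (2,3)@(5, 7): e=[0,44,-24] → ·  [on edge]
    (3,4)@(7, 9): e=[0,36,-16] → ·  [on edge]
    (3,5)@(7, 11): e=[10,8,2] → #
    (4,5)@(9, 11): e=[0,28,-8] → ·  [on edge]
    (3,6)@(7, 13): e=[20,-20,20] → ·
    (4,6)@(9, 13): e=[10,0,10] → #  [on edge]
    (5,6)@(11, 13): e=[0,20,0] → ·  [on edge]
    (4,7)@(9, 15): e=[20,-28,28] → ·
    (6,7)@(13, 15): e=[0,12,8] → ·  [on edge]
    (7,8)@(15, 17): e=[0,4,16] → ·  [on edge]
  covered (2 px):
    · · · · · · · ·
    · · · · · · · ·
    · · · · · · · ·
    · · · · · · · ·
    · · · · · · · ·
    · · · # · · · ·
    · · · · # · · ·
    · · · · · · · ·
    · · · · · · · ·
    · · · · · · · ·
T1:
  2·area = 15
  edge (4, 8)→(10, 15): d=(6,7) right/bottom  bias=-1
  edge (10, 15)→(7, 14): d=(-3,-1) top-left  bias=+0
  edge (7, 14)→(4, 8): d=(-3,-6) top-left  bias=+0
    (3,6)@(7, 13): e=[9,3,3] → #
    (4,6)@(9, 13): e=[-5,5,15] → ·
    (3,7)@(7, 15): e=[21,-3,-3] → ·
  covered (1 px):
    · · · · · · · ·
    · · · · · · · ·
    · · · · · · · ·
    · · · · · · · ·
    · · · · · · · ·
    · · · · · · · ·
    · · · # · · · ·
    · · · · · · · ·
    · · · · · · · ·
    · · · · · · · ·
T2:
  2·area = 64
  edge (6, 18)→(8, 12): d=(2,-6) top-left  bias=+0
  edge (8, 12)→(16, 20): d=(8,8) right/bottom  bias=-1
  edge (16, 20)→(6, 18): d=(-10,-2) top-left  bias=+0
    (5,1)@(11, 3): e=[0,-96,160] → ·  [on edge]
    (0,2)@(1, 5): e=[-56,0,120] → ·  [on edge]
    (1,3)@(3, 7): e=[-40,0,104] → ·  [on edge]
    (2,4)@(5, 9): e=[-24,0,88] → ·  [on edge]
    (4,4)@(9, 9): e=[0,-32,96] → ·  [on edge]
    (3,5)@(7, 11): e=[-8,0,72] → ·  [on edge]
    (4,6)@(9, 13): e=[8,0,56] → ·  [on edge]
    (3,7)@(7, 15): e=[0,32,32] → #  [on edge]
    (4,7)@(9, 15): e=[12,16,36] → #
    (5,7)@(11, 15): e=[24,0,40] → ·  [on edge]
    (0,8)@(1, 17): e=[-32,96,0] → ·  [on edge]
    (3,8)@(7, 17): e=[4,48,12] → #
    (6,8)@(13, 17): e=[40,0,24] → ·  [on edge]
    (5,9)@(11, 19): e=[32,32,0] → #  [on edge]
    (7,9)@(15, 19): e=[56,0,8] → ·  [on edge]
  covered (7 px):
    · · · · · · · ·
    · · · · · · · ·
    · · · · · · · ·
    · · · · · · · ·
    · · · · · · · ·
    · · · · · · · ·
    · · · · · · · ·
    · · · # # · · ·
    · · · # # # · ·
    · · · · · # # ·

Z-buffer (winner per pixel, '.' = empty):
  . . . . . . . .
  . . . . . . . .
  . . . . . . . .
  . . . . . . . .
  . . . . . . . .
  . . . 0 . . . .
  . . . 1 0 . . .
  . . . 2 2 . . .
  . . . 2 2 2 . .
  . . . . . 2 2 .

Answer: 2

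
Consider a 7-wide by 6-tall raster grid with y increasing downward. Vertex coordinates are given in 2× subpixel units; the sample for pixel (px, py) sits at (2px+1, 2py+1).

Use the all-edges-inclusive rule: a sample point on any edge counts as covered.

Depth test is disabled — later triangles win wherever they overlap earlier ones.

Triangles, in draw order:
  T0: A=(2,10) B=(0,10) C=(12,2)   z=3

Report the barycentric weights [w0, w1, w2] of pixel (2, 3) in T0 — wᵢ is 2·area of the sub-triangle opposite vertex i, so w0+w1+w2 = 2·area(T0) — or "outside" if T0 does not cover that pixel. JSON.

T0:
  2·area = 16
  edge (2, 10)→(0, 10): d=(-2,0) inclusive
  edge (0, 10)→(12, 2): d=(12,-8) inclusive
  edge (12, 2)→(2, 10): d=(-10,8) inclusive
    (2,3)@(5, 7): e=[6,4,6] → X
    (3,3)@(7, 7): e=[6,20,-10] → .
    (1,4)@(3, 9): e=[2,12,2] → X
    (2,4)@(5, 9): e=[2,28,-14] → .
    (1,5)@(3, 11): e=[-2,36,-18] → .
  covered (2 px):
    . . . . . . .
    . . . . . . .
    . . . . . . .
    . . X . . . .
    . X . . . . .
    . . . . . . .

Result: [4,6,6]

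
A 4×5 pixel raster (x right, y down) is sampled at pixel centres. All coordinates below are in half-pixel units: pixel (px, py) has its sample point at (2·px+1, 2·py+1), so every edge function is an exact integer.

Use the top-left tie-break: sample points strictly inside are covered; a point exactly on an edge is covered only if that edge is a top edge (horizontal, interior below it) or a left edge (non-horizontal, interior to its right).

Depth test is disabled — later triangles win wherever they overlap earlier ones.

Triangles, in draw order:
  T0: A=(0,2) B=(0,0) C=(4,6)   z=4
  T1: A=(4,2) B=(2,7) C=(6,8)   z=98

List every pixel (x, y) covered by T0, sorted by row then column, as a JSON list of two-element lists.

T0:
  2·area = 8
  edge (0, 2)→(0, 0): d=(0,-2) top-left  bias=+0
  edge (0, 0)→(4, 6): d=(4,6) right/bottom  bias=-1
  edge (4, 6)→(0, 2): d=(-4,-4) top-left  bias=+0
    (0,1)@(1, 3): e=[2,6,0] → #  [on edge]
    (1,1)@(3, 3): e=[6,-6,8] → ·
    (0,2)@(1, 5): e=[2,14,-8] → ·
    (1,2)@(3, 5): e=[6,2,0] → #  [on edge]
    (2,2)@(5, 5): e=[10,-10,8] → ·
    (1,3)@(3, 7): e=[6,10,-8] → ·
    (2,3)@(5, 7): e=[10,-2,0] → ·  [on edge]
    (3,4)@(7, 9): e=[14,-6,0] → ·  [on edge]
  covered (2 px):
    · · · ·
    # · · ·
    · # · ·
    · · · ·
    · · · ·
T1:
  2·area = 22  (B↔C swapped to make it positive)
  edge (4, 2)→(6, 8): d=(2,6) right/bottom  bias=-1
  edge (6, 8)→(2, 7): d=(-4,-1) top-left  bias=+0
  edge (2, 7)→(4, 2): d=(2,-5) top-left  bias=+0
    (1,2)@(3, 5): e=[12,9,1] → #
    (2,2)@(5, 5): e=[0,11,11] → ·  [on edge]
    (1,3)@(3, 7): e=[16,1,5] → #
    (2,3)@(5, 7): e=[4,3,15] → #
    (3,3)@(7, 7): e=[-8,5,25] → ·
    (1,4)@(3, 9): e=[20,-7,9] → ·
    (2,4)@(5, 9): e=[8,-5,19] → ·
  covered (3 px):
    · · · ·
    · · · ·
    · # · ·
    · # # ·
    · · · ·

Answer: [[0,1],[1,2]]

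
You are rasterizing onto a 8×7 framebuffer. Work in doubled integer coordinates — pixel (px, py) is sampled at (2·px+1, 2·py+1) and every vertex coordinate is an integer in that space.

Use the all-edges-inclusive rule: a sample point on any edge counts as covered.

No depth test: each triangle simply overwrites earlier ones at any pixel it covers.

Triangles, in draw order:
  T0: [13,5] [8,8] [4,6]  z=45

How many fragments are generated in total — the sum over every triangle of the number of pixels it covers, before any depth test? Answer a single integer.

T0:
  2·area = 22
  edge (13, 5)→(8, 8): d=(-5,3) inclusive
  edge (8, 8)→(4, 6): d=(-4,-2) inclusive
  edge (4, 6)→(13, 5): d=(9,-1) inclusive
    (6,2)@(13, 5): e=[0,22,0] → #  [on edge]
    (7,2)@(15, 5): e=[-6,26,2] → ·
    (3,3)@(7, 7): e=[8,2,12] → #
    (4,3)@(9, 7): e=[2,6,14] → #
    (5,3)@(11, 7): e=[-4,10,16] → ·
    (6,3)@(13, 7): e=[-10,14,18] → ·
    (3,4)@(7, 9): e=[-2,-6,30] → ·
    (4,4)@(9, 9): e=[-8,-2,32] → ·
    (1,5)@(3, 11): e=[0,-22,44] → ·  [on edge]
  covered (3 px):
    · · · · · · · ·
    · · · · · · · ·
    · · · · · · # ·
    · · · # # · · ·
    · · · · · · · ·
    · · · · · · · ·
    · · · · · · · ·

Answer: 3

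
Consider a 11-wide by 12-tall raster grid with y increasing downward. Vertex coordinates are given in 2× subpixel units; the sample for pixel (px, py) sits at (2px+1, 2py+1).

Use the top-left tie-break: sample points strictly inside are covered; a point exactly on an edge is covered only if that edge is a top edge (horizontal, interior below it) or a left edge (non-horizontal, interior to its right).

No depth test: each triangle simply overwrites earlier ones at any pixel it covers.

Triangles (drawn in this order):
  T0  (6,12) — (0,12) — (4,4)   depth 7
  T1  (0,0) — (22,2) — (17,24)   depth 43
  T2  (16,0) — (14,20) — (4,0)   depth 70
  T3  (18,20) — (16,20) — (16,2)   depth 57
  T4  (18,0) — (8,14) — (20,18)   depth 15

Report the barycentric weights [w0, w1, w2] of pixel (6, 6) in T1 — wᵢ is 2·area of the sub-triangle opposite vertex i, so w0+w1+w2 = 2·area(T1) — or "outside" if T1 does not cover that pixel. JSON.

T0:
  2·area = 48
  edge (6, 12)→(0, 12): d=(-6,0) right/bottom  bias=-1
  edge (0, 12)→(4, 4): d=(4,-8) top-left  bias=+0
  edge (4, 4)→(6, 12): d=(2,8) right/bottom  bias=-1
    (1,3)@(3, 7): e=[30,4,14] → #
    (2,3)@(5, 7): e=[30,20,-2] → ·
    (1,4)@(3, 9): e=[18,12,18] → #
    (2,4)@(5, 9): e=[18,28,2] → #
    (3,4)@(7, 9): e=[18,44,-14] → ·
    (0,5)@(1, 11): e=[6,4,38] → #
    (3,5)@(7, 11): e=[6,52,-10] → ·
    (0,6)@(1, 13): e=[-6,12,42] → ·
    (1,6)@(3, 13): e=[-6,28,26] → ·
    (2,6)@(5, 13): e=[-6,44,10] → ·
  covered (6 px):
    · · · · · · · · · · ·
    · · · · · · · · · · ·
    · · · · · · · · · · ·
    · # · · · · · · · · ·
    · # # · · · · · · · ·
    # # # · · · · · · · ·
    · · · · · · · · · · ·
    · · · · · · · · · · ·
    · · · · · · · · · · ·
    · · · · · · · · · · ·
    · · · · · · · · · · ·
    · · · · · · · · · · ·
T1:
  2·area = 494
  edge (0, 0)→(22, 2): d=(22,2) right/bottom  bias=-1
  edge (22, 2)→(17, 24): d=(-5,22) right/bottom  bias=-1
  edge (17, 24)→(0, 0): d=(-17,-24) top-left  bias=+0
    (0,0)@(1, 1): e=[20,467,7] → #
    (1,0)@(3, 1): e=[16,423,55] → #
    (2,0)@(5, 1): e=[12,379,103] → #
    (3,0)@(7, 1): e=[8,335,151] → #
    (4,0)@(9, 1): e=[4,291,199] → #
    (5,0)@(11, 1): e=[0,247,247] → ·  [on edge]
    (0,1)@(1, 3): e=[64,457,-27] → ·
    (1,1)@(3, 3): e=[60,413,21] → #
    (5,1)@(11, 3): e=[44,237,213] → #
    (6,1)@(13, 3): e=[40,193,261] → #
    (7,1)@(15, 3): e=[36,149,309] → #
    (8,1)@(17, 3): e=[32,105,357] → #
  covered (63 px):
    # # # # # · · · · · ·
    · # # # # # # # # # #
    · · # # # # # # # # #
    · · # # # # # # # # ·
    · · · # # # # # # # ·
    · · · · # # # # # # ·
    · · · · · # # # # # ·
    · · · · · # # # # # ·
    · · · · · · # # # · ·
    · · · · · · · # # · ·
    · · · · · · · # # · ·
    · · · · · · · · # · ·
T2:
  2·area = 240
  edge (16, 0)→(14, 20): d=(-2,20) right/bottom  bias=-1
  edge (14, 20)→(4, 0): d=(-10,-20) top-left  bias=+0
  edge (4, 0)→(16, 0): d=(12,0) top-left  bias=+0
    (2,0)@(5, 1): e=[218,10,12] → #
    (3,0)@(7, 1): e=[178,50,12] → #
    (4,0)@(9, 1): e=[138,90,12] → #
    (5,0)@(11, 1): e=[98,130,12] → #
    (6,0)@(13, 1): e=[58,170,12] → #
    (7,0)@(15, 1): e=[18,210,12] → #
    (8,0)@(17, 1): e=[-22,250,12] → ·
    (2,1)@(5, 3): e=[214,-10,36] → ·
    (3,1)@(7, 3): e=[174,30,36] → #
    (8,1)@(17, 3): e=[-26,230,36] → ·
    (3,2)@(7, 5): e=[170,10,60] → #
    (8,2)@(17, 5): e=[-30,210,60] → ·
  covered (30 px):
    · · # # # # # # · · ·
    · · · # # # # # · · ·
    · · · # # # # # · · ·
    · · · · # # # # · · ·
    · · · · # # # # · · ·
    · · · · · # # · · · ·
    · · · · · # # · · · ·
    · · · · · · # · · · ·
    · · · · · · # · · · ·
    · · · · · · · · · · ·
    · · · · · · · · · · ·
    · · · · · · · · · · ·
T3:
  2·area = 36
  edge (18, 20)→(16, 20): d=(-2,0) right/bottom  bias=-1
  edge (16, 20)→(16, 2): d=(0,-18) top-left  bias=+0
  edge (16, 2)→(18, 20): d=(2,18) right/bottom  bias=-1
    (8,5)@(17, 11): e=[18,18,0] → ·  [on edge]
    (8,6)@(17, 13): e=[14,18,4] → #
    (9,6)@(19, 13): e=[14,54,-32] → ·
    (8,7)@(17, 15): e=[10,18,8] → #
    (9,7)@(19, 15): e=[10,54,-28] → ·
    (8,8)@(17, 17): e=[6,18,12] → #
    (9,8)@(19, 17): e=[6,54,-24] → ·
    (8,9)@(17, 19): e=[2,18,16] → #
    (9,9)@(19, 19): e=[2,54,-20] → ·
    (8,10)@(17, 21): e=[-2,18,20] → ·
  covered (4 px):
    · · · · · · · · · · ·
    · · · · · · · · · · ·
    · · · · · · · · · · ·
    · · · · · · · · · · ·
    · · · · · · · · · · ·
    · · · · · · · · · · ·
    · · · · · · · · # · ·
    · · · · · · · · # · ·
    · · · · · · · · # · ·
    · · · · · · · · # · ·
    · · · · · · · · · · ·
    · · · · · · · · · · ·
T4:
  2·area = 208  (B↔C swapped to make it positive)
  edge (18, 0)→(20, 18): d=(2,18) right/bottom  bias=-1
  edge (20, 18)→(8, 14): d=(-12,-4) top-left  bias=+0
  edge (8, 14)→(18, 0): d=(10,-14) top-left  bias=+0
    (8,1)@(17, 3): e=[24,168,16] → #
    (9,1)@(19, 3): e=[-12,176,44] → ·
    (7,2)@(15, 5): e=[64,136,8] → #
    (9,2)@(19, 5): e=[-8,152,64] → ·
    (6,3)@(13, 7): e=[104,104,0] → #  [on edge]
    (9,3)@(19, 7): e=[-4,128,84] → ·
    (6,4)@(13, 9): e=[108,80,20] → #
    (9,4)@(19, 9): e=[0,104,104] → ·  [on edge]
    (5,5)@(11, 11): e=[148,48,12] → #
    (9,5)@(19, 11): e=[4,80,124] → #
    (10,5)@(21, 11): e=[-32,88,152] → ·
    (2,6)@(5, 13): e=[260,0,-52] → ·  [on edge]
    (5,7)@(11, 15): e=[156,0,52] → #  [on edge]
    (8,8)@(17, 17): e=[52,0,156] → #  [on edge]
    (1,10)@(3, 21): e=[312,-104,0] → ·  [on edge]
  covered (27 px):
    · · · · · · · · · · ·
    · · · · · · · · # · ·
    · · · · · · · # # · ·
    · · · · · · # # # · ·
    · · · · · · # # # · ·
    · · · · · # # # # # ·
    · · · · # # # # # # ·
    · · · · · # # # # # ·
    · · · · · · · · # # ·
    · · · · · · · · · · ·
    · · · · · · · · · · ·
    · · · · · · · · · · ·

Answer: [143,91,260]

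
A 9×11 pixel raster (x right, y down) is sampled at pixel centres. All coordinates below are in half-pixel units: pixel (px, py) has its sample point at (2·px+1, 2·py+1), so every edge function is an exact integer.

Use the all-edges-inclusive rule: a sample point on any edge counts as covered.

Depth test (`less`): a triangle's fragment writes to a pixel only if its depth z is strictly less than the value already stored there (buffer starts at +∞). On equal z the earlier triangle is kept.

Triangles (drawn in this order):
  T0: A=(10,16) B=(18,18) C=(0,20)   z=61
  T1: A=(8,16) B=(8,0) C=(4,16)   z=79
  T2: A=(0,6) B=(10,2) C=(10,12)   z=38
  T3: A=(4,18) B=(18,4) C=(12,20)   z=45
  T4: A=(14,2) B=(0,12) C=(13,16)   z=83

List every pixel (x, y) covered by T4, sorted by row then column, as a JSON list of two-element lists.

T0:
  2·area = 52
  edge (10, 16)→(18, 18): d=(8,2) inclusive
  edge (18, 18)→(0, 20): d=(-18,2) inclusive
  edge (0, 20)→(10, 16): d=(10,-4) inclusive
    (4,8)@(9, 17): e=[10,36,6] → #
    (5,8)@(11, 17): e=[6,32,14] → #
    (6,8)@(13, 17): e=[2,28,22] → #
    (7,8)@(15, 17): e=[-2,24,30] → ·
    (1,9)@(3, 19): e=[38,12,2] → #
    (2,9)@(5, 19): e=[34,8,10] → #
    (3,9)@(7, 19): e=[30,4,18] → #
    (4,9)@(9, 19): e=[26,0,26] → #  [on edge]
    (5,9)@(11, 19): e=[22,-4,34] → ·
    (6,9)@(13, 19): e=[18,-8,42] → ·
    (1,10)@(3, 21): e=[54,-24,22] → ·
    (2,10)@(5, 21): e=[50,-28,30] → ·
  covered (7 px):
    · · · · · · · · ·
    · · · · · · · · ·
    · · · · · · · · ·
    · · · · · · · · ·
    · · · · · · · · ·
    · · · · · · · · ·
    · · · · · · · · ·
    · · · · · · · · ·
    · · · · # # # · ·
    · # # # # · · · ·
    · · · · · · · · ·
T1:
  2·area = 64  (B↔C swapped to make it positive)
  edge (8, 16)→(4, 16): d=(-4,0) inclusive
  edge (4, 16)→(8, 0): d=(4,-16) inclusive
  edge (8, 0)→(8, 16): d=(0,16) inclusive
    (3,2)@(7, 5): e=[44,4,16] → #
    (4,2)@(9, 5): e=[44,36,-16] → ·
    (3,3)@(7, 7): e=[36,12,16] → #
    (4,3)@(9, 7): e=[36,44,-16] → ·
    (3,4)@(7, 9): e=[28,20,16] → #
    (4,4)@(9, 9): e=[28,52,-16] → ·
    (3,5)@(7, 11): e=[20,28,16] → #
    (4,5)@(9, 11): e=[20,60,-16] → ·
    (2,6)@(5, 13): e=[12,4,48] → #
    (4,6)@(9, 13): e=[12,68,-16] → ·
    (2,7)@(5, 15): e=[4,12,48] → #
    (4,7)@(9, 15): e=[4,76,-16] → ·
  covered (8 px):
    · · · · · · · · ·
    · · · · · · · · ·
    · · · # · · · · ·
    · · · # · · · · ·
    · · · # · · · · ·
    · · · # · · · · ·
    · · # # · · · · ·
    · · # # · · · · ·
    · · · · · · · · ·
    · · · · · · · · ·
    · · · · · · · · ·
T2:
  2·area = 100
  edge (0, 6)→(10, 2): d=(10,-4) inclusive
  edge (10, 2)→(10, 12): d=(0,10) inclusive
  edge (10, 12)→(0, 6): d=(-10,-6) inclusive
    (4,1)@(9, 3): e=[6,10,84] → #
    (5,1)@(11, 3): e=[14,-10,96] → ·
    (1,2)@(3, 5): e=[2,70,28] → #
    (2,2)@(5, 5): e=[10,50,40] → #
    (3,2)@(7, 5): e=[18,30,52] → #
    (5,2)@(11, 5): e=[34,-10,76] → ·
    (1,3)@(3, 7): e=[22,70,8] → #
    (5,3)@(11, 7): e=[54,-10,56] → ·
    (1,4)@(3, 9): e=[42,70,-12] → ·
    (2,4)@(5, 9): e=[50,50,0] → #  [on edge]
    (5,4)@(11, 9): e=[74,-10,36] → ·
    (2,5)@(5, 11): e=[70,50,-20] → ·
    (7,7)@(15, 15): e=[150,-50,0] → ·  [on edge]
  covered (13 px):
    · · · · · · · · ·
    · · · · # · · · ·
    · # # # # · · · ·
    · # # # # · · · ·
    · · # # # · · · ·
    · · · · # · · · ·
    · · · · · · · · ·
    · · · · · · · · ·
    · · · · · · · · ·
    · · · · · · · · ·
    · · · · · · · · ·
T3:
  2·area = 140
  edge (4, 18)→(18, 4): d=(14,-14) inclusive
  edge (18, 4)→(12, 20): d=(-6,16) inclusive
  edge (12, 20)→(4, 18): d=(-8,-2) inclusive
    (8,2)@(17, 5): e=[0,10,130] → #  [on edge]
    (7,3)@(15, 7): e=[0,30,110] → #  [on edge]
    (8,3)@(17, 7): e=[28,-2,114] → ·
    (6,4)@(13, 9): e=[0,50,90] → #  [on edge]
    (8,4)@(17, 9): e=[56,-14,98] → ·
    (5,5)@(11, 11): e=[0,70,70] → #  [on edge]
    (8,5)@(17, 11): e=[84,-26,82] → ·
    (4,6)@(9, 13): e=[0,90,50] → #  [on edge]
    (7,6)@(15, 13): e=[84,-6,62] → ·
    (3,7)@(7, 15): e=[0,110,30] → #  [on edge]
    (7,7)@(15, 15): e=[112,-18,46] → ·
    (2,8)@(5, 17): e=[0,130,10] → #  [on edge]
    (1,9)@(3, 19): e=[0,150,-10] → ·  [on edge]
    (0,10)@(1, 21): e=[0,170,-30] → ·  [on edge]
  covered (21 px):
    · · · · · · · · ·
    · · · · · · · · ·
    · · · · · · · · #
    · · · · · · · # ·
    · · · · · · # # ·
    · · · · · # # # ·
    · · · · # # # · ·
    · · · # # # # · ·
    · · # # # # # · ·
    · · · · # # · · ·
    · · · · · · · · ·
T4:
  2·area = 186  (B↔C swapped to make it positive)
  edge (14, 2)→(13, 16): d=(-1,14) inclusive
  edge (13, 16)→(0, 12): d=(-13,-4) inclusive
  edge (0, 12)→(14, 2): d=(14,-10) inclusive
    (6,1)@(13, 3): e=[13,169,4] → #
    (7,1)@(15, 3): e=[-15,177,24] → ·
    (5,2)@(11, 5): e=[39,135,12] → #
    (7,2)@(15, 5): e=[-17,151,52] → ·
    (3,3)@(7, 7): e=[93,93,0] → #  [on edge]
    (4,3)@(9, 7): e=[65,101,20] → #
    (7,3)@(15, 7): e=[-19,125,80] → ·
    (2,4)@(5, 9): e=[119,59,8] → #
    (7,4)@(15, 9): e=[-21,99,108] → ·
    (1,5)@(3, 11): e=[145,25,16] → #
    (7,5)@(15, 11): e=[-23,73,136] → ·
    (1,6)@(3, 13): e=[143,-1,44] → ·
  covered (25 px):
    · · · · · · · · ·
    · · · · · · # · ·
    · · · · · # # · ·
    · · · # # # # · ·
    · · # # # # # · ·
    · # # # # # # · ·
    · · # # # # # · ·
    · · · · · # # · ·
    · · · · · · · · ·
    · · · · · · · · ·
    · · · · · · · · ·

Final: [[6,1],[5,2],[6,2],[3,3],[4,3],[5,3],[6,3],[2,4],[3,4],[4,4],[5,4],[6,4],[1,5],[2,5],[3,5],[4,5],[5,5],[6,5],[2,6],[3,6],[4,6],[5,6],[6,6],[5,7],[6,7]]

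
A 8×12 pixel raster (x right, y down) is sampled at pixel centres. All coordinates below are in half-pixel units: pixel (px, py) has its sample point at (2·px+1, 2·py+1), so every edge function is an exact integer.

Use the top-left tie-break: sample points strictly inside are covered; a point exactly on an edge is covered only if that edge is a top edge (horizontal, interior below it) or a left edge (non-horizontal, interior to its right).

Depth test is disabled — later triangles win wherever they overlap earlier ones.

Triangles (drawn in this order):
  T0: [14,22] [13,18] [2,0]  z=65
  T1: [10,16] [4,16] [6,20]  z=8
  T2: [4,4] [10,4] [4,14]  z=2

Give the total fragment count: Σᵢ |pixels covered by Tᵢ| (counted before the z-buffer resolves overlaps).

T0:
  2·area = 26  (B↔C swapped to make it positive)
  edge (14, 22)→(2, 0): d=(-12,-22) top-left  bias=+0
  edge (2, 0)→(13, 18): d=(11,18) right/bottom  bias=-1
  edge (13, 18)→(14, 22): d=(1,4) right/bottom  bias=-1
    (2,2)@(5, 5): e=[6,1,19] → X
    (3,2)@(7, 5): e=[50,-35,11] → .
    (2,3)@(5, 7): e=[-18,23,21] → .
    (3,4)@(7, 9): e=[2,9,15] → X
    (4,4)@(9, 9): e=[46,-27,7] → .
    (3,5)@(7, 11): e=[-22,31,17] → .
    (5,7)@(11, 15): e=[18,3,5] → X
    (6,7)@(13, 15): e=[62,-33,-3] → .
    (5,8)@(11, 17): e=[-6,25,7] → .
    (6,9)@(13, 19): e=[14,11,1] → X
    (7,9)@(15, 19): e=[58,-25,-7] → .
    (6,10)@(13, 21): e=[-10,33,3] → .
  covered (4 px):
    . . . . . . . .
    . . . . . . . .
    . . X . . . . .
    . . . . . . . .
    . . . X . . . .
    . . . . . . . .
    . . . . . . . .
    . . . . . X . .
    . . . . . . . .
    . . . . . . X .
    . . . . . . . .
    . . . . . . . .
T1:
  2·area = 24  (B↔C swapped to make it positive)
  edge (10, 16)→(6, 20): d=(-4,4) right/bottom  bias=-1
  edge (6, 20)→(4, 16): d=(-2,-4) top-left  bias=+0
  edge (4, 16)→(10, 16): d=(6,0) top-left  bias=+0
    (7,5)@(15, 11): e=[0,54,-30] → .  [on edge]
    (6,6)@(13, 13): e=[0,42,-18] → .  [on edge]
    (5,7)@(11, 15): e=[0,30,-6] → .  [on edge]
    (2,8)@(5, 17): e=[16,2,6] → X
    (3,8)@(7, 17): e=[8,10,6] → X
    (4,8)@(9, 17): e=[0,18,6] → .  [on edge]
    (2,9)@(5, 19): e=[8,-2,18] → .
    (3,9)@(7, 19): e=[0,6,18] → .  [on edge]
    (2,10)@(5, 21): e=[0,-6,30] → .  [on edge]
    (1,11)@(3, 23): e=[0,-18,42] → .  [on edge]
  covered (2 px):
    . . . . . . . .
    . . . . . . . .
    . . . . . . . .
    . . . . . . . .
    . . . . . . . .
    . . . . . . . .
    . . . . . . . .
    . . . . . . . .
    . . X X . . . .
    . . . . . . . .
    . . . . . . . .
    . . . . . . . .
T2:
  2·area = 60
  edge (4, 4)→(10, 4): d=(6,0) top-left  bias=+0
  edge (10, 4)→(4, 14): d=(-6,10) right/bottom  bias=-1
  edge (4, 14)→(4, 4): d=(0,-10) top-left  bias=+0
    (2,2)@(5, 5): e=[6,44,10] → X
    (3,2)@(7, 5): e=[6,24,30] → X
    (4,2)@(9, 5): e=[6,4,50] → X
    (5,2)@(11, 5): e=[6,-16,70] → .
    (2,3)@(5, 7): e=[18,32,10] → X
    (4,3)@(9, 7): e=[18,-8,50] → .
    (2,4)@(5, 9): e=[30,20,10] → X
    (3,4)@(7, 9): e=[30,0,30] → .  [on edge]
    (2,5)@(5, 11): e=[42,8,10] → X
    (3,5)@(7, 11): e=[42,-12,30] → .
    (2,6)@(5, 13): e=[54,-4,10] → .
    (0,9)@(1, 19): e=[90,0,-30] → .  [on edge]
  covered (7 px):
    . . . . . . . .
    . . . . . . . .
    . . X X X . . .
    . . X X . . . .
    . . X . . . . .
    . . X . . . . .
    . . . . . . . .
    . . . . . . . .
    . . . . . . . .
    . . . . . . . .
    . . . . . . . .
    . . . . . . . .

Final: 13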